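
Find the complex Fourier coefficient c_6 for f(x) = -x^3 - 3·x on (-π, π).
Compute the real Fourier coefficients first: a_6 = 0, b_6 = 17/18 + π^2/3.
Then c_6 = (a_6 − i·b_6)/2 = -i·π^2/6 - 17·i/36.

Final answer: -i·π^2/6 - 17·i/36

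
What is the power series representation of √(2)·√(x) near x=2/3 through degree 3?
2·√(3)/3 + √(3)·(x - 2/3)/2 - 3·√(3)·(x - 2/3)^2/16 + 9·√(3)·(x - 2/3)^3/64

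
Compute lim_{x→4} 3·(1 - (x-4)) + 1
Direct substitution at x = 4 gives 4.

Final answer: 4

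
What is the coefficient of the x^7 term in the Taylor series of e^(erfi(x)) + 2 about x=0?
Expand to order 7: e^(erfi(x)) + 2 = x^7·(8/(315·π^(7/2)) + 4/(9·π^(5/2)) + 1/(21·√(π)) + 38/(45·π^(3/2))) + x^6·(4/(45·π^3) + 8/(9·π^2) + 28/(45·π)) + x^5·(4/(15·π^(5/2)) + 1/(5·√(π)) + 4/(3·π^(3/2))) + x^4·(2/(3·π^2) + 4/(3·π)) + x^3·(4/(3·π^(3/2)) + 2/(3·√(π))) + 2·x^2/π + 2·x/√(π) + 3 + O(x^8).
The coefficient of x^7 is 8/(315·π^(7/2)) + 4/(9·π^(5/2)) + 1/(21·√(π)) + 38/(45·π^(3/2)).

Final answer: 8/(315·π^(7/2)) + 4/(9·π^(5/2)) + 1/(21·√(π)) + 38/(45·π^(3/2))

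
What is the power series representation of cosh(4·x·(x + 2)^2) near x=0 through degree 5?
32960·x^5/3 + 8768·x^4/3 + 256·x^3 + 128·x^2 + 1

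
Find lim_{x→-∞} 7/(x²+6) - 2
Evaluate the dominant behaviour as x → -∞; each term tends to a finite value or vanishes.
Limit = -2.

Final answer: -2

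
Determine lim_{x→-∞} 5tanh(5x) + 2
Evaluate the dominant behaviour as x → -∞; each term tends to a finite value or vanishes.
Limit = -3.

Final answer: -3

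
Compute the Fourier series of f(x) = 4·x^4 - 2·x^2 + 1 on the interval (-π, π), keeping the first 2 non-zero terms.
(200 - 32·π^2)·cos(x) - 2·π^2/3 + 1 + 4·π^4/5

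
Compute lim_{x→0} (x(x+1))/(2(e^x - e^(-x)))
Both numerator and denominator → 0 as x → 0; this is a 0/0 indeterminate form.
Expand each to leading order near x = 0: numerator ~ x, denominator ~ 4·x.
The limit of the ratio is 1/4.

Final answer: 1/4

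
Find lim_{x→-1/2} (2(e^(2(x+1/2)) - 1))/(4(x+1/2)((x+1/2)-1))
Both numerator and denominator → 0 as x → -1/2; this is a 0/0 indeterminate form.
Expand each to leading order near x = -1/2: numerator ~ 4·(x + 1/2), denominator ~ -4·(x + 1/2).
The limit of the ratio is -1.

Final answer: -1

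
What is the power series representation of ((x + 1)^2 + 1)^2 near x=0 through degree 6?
x^4 + 4·x^3 + 8·x^2 + 8·x + 4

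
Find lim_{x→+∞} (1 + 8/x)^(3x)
As x → +∞: write (1 + 8/x)^(3x) = ((1 + 8/x)^x)^3 → (e^8)^3 = e^24.
Limit = e^(24).

Final answer: e^(24)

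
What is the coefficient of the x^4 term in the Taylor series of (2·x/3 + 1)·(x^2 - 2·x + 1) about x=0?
Expand to order 4: (2·x/3 + 1)·(x^2 - 2·x + 1) = 2·x^3/3 - x^2/3 - 4·x/3 + 1 + O(x^5).
The coefficient of x^4 is 0.

Final answer: 0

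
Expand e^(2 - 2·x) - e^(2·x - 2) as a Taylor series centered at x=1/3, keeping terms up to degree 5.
(-1 + e^(8/3))·e^(-4/3) + (-2·e^(8/3) - 2)·e^(-4/3)·(x - 1/3) + (-2 + 2·e^(8/3))·e^(-4/3)·(x - 1/3)^2 + (-4·e^(8/3) - 4)·e^(-4/3)·(x - 1/3)^3/3 + (-2 + 2·e^(8/3))·e^(-4/3)·(x - 1/3)^4/3 + (-4·e^(8/3) - 4)·e^(-4/3)·(x - 1/3)^5/15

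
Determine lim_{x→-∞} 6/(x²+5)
Evaluate the dominant behaviour as x → -∞; each term tends to a finite value or vanishes.
Limit = 0.

Final answer: 0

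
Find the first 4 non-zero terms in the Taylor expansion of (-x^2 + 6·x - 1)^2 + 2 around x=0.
-12·x^3 + 38·x^2 - 12·x + 3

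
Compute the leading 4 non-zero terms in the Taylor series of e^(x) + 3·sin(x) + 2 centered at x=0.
-x^3/3 + x^2/2 + 4·x + 3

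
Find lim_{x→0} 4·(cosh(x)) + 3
Direct substitution at x = 0 gives 7.

Final answer: 7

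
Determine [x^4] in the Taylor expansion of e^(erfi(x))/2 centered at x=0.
Expand to order 4: e^(erfi(x))/2 = x^4·(1/(3·π^2) + 2/(3·π)) + x^3·(2/(3·π^(3/2)) + 1/(3·√(π))) + x^2/π + x/√(π) + 1/2 + O(x^5).
The coefficient of x^4 is 1/(3·π^2) + 2/(3·π).

Final answer: 1/(3·π^2) + 2/(3·π)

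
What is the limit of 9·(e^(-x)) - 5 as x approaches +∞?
Evaluate the dominant behaviour as x → +∞; each term tends to a finite value or vanishes.
Limit = -5.

Final answer: -5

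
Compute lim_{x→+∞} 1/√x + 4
Evaluate the dominant behaviour as x → +∞; each term tends to a finite value or vanishes.
Limit = 4.

Final answer: 4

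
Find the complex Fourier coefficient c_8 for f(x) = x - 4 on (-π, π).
Compute the real Fourier coefficients first: a_8 = 0, b_8 = -1/4.
Then c_8 = (a_8 − i·b_8)/2 = i/8.

Final answer: i/8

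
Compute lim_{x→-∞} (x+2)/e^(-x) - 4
The quotient is an ∞/∞ indeterminate form as x → -∞.
Compare growth rates of the dominant terms (exponentials ≫ polynomials ≫ logarithms), or apply L'Hôpital's rule; the quotient → 0.
Adding the constant: 0 - 4 = -4. Limit = -4.

Final answer: -4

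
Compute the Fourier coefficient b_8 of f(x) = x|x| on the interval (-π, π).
b_8 = (1/π) ∫_{-π}^{π} f(x)·sin(8x) dx.
Evaluate the integral (use parity and integration by parts as needed): b_8 = -π/4.

Final answer: -π/4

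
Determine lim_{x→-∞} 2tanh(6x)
Evaluate the dominant behaviour as x → -∞; each term tends to a finite value or vanishes.
Limit = -2.

Final answer: -2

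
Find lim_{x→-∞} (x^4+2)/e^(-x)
This is an ∞/∞ indeterminate form as x → -∞.
Compare growth rates of the dominant terms (exponentials ≫ polynomials ≫ logarithms), or apply L'Hôpital's rule; the quotient → 0.
Limit = 0.

Final answer: 0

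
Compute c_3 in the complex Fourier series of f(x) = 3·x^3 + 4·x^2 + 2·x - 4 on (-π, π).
Compute the real Fourier coefficients first: a_3 = -16/9, b_3 = 2·π^2.
Then c_3 = (a_3 − i·b_3)/2 = -8/9 - i·π^2.

Final answer: -8/9 - i·π^2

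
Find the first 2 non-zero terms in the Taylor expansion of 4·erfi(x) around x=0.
8·x^3/(3·√(π)) + 8·x/√(π)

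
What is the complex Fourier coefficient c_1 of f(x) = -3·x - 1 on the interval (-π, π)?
Compute the real Fourier coefficients first: a_1 = 0, b_1 = -6.
Then c_1 = (a_1 − i·b_1)/2 = 3·i.

Final answer: 3·i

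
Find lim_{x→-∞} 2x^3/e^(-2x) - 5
The quotient is an ∞/∞ indeterminate form as x → -∞.
Compare growth rates of the dominant terms (exponentials ≫ polynomials ≫ logarithms), or apply L'Hôpital's rule; the quotient → 0.
Adding the constant: 0 - 5 = -5. Limit = -5.

Final answer: -5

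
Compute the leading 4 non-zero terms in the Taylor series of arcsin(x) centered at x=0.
5·x^7/112 + 3·x^5/40 + x^3/6 + x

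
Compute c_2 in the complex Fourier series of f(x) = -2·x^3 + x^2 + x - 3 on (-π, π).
Compute the real Fourier coefficients first: a_2 = 1, b_2 = -4 + 2·π^2.
Then c_2 = (a_2 − i·b_2)/2 = 1/2 - i·π^2 + 2·i.

Final answer: 1/2 - i·π^2 + 2·i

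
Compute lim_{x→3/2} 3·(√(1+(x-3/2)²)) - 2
Direct substitution at x = 3/2 gives 1.

Final answer: 1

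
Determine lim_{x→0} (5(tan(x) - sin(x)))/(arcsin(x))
Both numerator and denominator → 0 as x → 0; this is a 0/0 indeterminate form.
Expand each to leading order near x = 0: numerator ~ 5·x^3/2, denominator ~ x.
The limit of the ratio is 0.

Final answer: 0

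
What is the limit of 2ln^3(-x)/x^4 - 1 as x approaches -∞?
The quotient is an ∞/∞ indeterminate form as x → -∞.
Compare growth rates of the dominant terms (exponentials ≫ polynomials ≫ logarithms), or apply L'Hôpital's rule; the quotient → 0.
Adding the constant: 0 - 1 = -1. Limit = -1.

Final answer: -1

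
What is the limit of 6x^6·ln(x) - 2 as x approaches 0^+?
The product is a 0·∞ indeterminate form at x → 0⁺.
Rewrite the product as 6·ln(x) / x^(-6) and apply L'Hôpital, or use the standard hierarchy x^(-6) ≫ |ln x| as x → 0⁺.
The indeterminate product → 0, so the limit = -2.

Final answer: -2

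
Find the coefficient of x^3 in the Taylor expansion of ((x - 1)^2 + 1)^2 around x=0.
Expand to order 3: ((x - 1)^2 + 1)^2 = -4·x^3 + 8·x^2 - 8·x + 4 + O(x^4).
The coefficient of x^3 is -4.

Final answer: -4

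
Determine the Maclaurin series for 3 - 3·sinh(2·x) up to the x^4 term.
-4·x^3 - 6·x + 3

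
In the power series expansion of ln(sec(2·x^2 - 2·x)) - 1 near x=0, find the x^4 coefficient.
Expand to order 4: ln(sec(2·x^2 - 2·x)) - 1 = 10·x^4/3 - 4·x^3 + 2·x^2 - 1 + O(x^5).
The coefficient of x^4 is 10/3.

Final answer: 10/3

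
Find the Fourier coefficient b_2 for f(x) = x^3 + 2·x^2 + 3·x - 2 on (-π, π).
b_2 = (1/π) ∫_{-π}^{π} f(x)·sin(2x) dx.
Evaluate the integral (use parity and integration by parts as needed): b_2 = -π^2 - 3/2.

Final answer: -π^2 - 3/2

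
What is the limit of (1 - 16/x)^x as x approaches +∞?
As x → +∞: this is the defining limit (1 - 16/x)^x → e^(-16).
Limit = e^(-16).

Final answer: e^(-16)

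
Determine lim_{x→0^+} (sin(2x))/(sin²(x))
Both numerator and denominator → 0 as x → 0^+; this is a 0/0 indeterminate form.
Expand each to leading order near x = 0: numerator ~ 2·x, denominator ~ x^2.
The limit of the ratio is ∞.

Final answer: ∞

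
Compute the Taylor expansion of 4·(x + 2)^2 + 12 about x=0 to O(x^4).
4·x^2 + 16·x + 28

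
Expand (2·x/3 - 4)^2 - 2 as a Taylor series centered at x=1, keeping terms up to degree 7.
82/9 - 40·(x - 1)/9 + 4·(x - 1)^2/9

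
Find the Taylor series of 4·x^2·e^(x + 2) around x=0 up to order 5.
2·x^5·e^(2)/3 + 2·x^4·e^(2) + 4·x^3·e^(2) + 4·x^2·e^(2)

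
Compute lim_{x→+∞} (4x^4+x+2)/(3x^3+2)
This is an ∞/∞ indeterminate form as x → +∞.
Divide numerator and denominator by x^4 and let the lower-order terms vanish; the numerator's degree 4 exceeds the denominator's degree 3, so the quotient diverges.
Limit = ∞.

Final answer: ∞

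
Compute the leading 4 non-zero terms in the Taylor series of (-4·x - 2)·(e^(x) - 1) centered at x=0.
-3·x^4/4 - 7·x^3/3 - 5·x^2 - 2·x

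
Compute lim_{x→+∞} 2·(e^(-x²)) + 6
Evaluate the dominant behaviour as x → +∞; each term tends to a finite value or vanishes.
Limit = 6.

Final answer: 6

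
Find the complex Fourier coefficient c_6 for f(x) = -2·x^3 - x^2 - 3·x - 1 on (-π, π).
Compute the real Fourier coefficients first: a_6 = -1/9, b_6 = 8/9 + 2·π^2/3.
Then c_6 = (a_6 − i·b_6)/2 = -1/18 - i·π^2/3 - 4·i/9.

Final answer: -1/18 - i·π^2/3 - 4·i/9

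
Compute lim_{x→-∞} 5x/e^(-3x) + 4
The quotient is an ∞/∞ indeterminate form as x → -∞.
Compare growth rates of the dominant terms (exponentials ≫ polynomials ≫ logarithms), or apply L'Hôpital's rule; the quotient → 0.
Adding the constant: 0 + 4 = 4. Limit = 4.

Final answer: 4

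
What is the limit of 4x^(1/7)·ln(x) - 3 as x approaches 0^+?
The product is a 0·∞ indeterminate form at x → 0⁺.
Rewrite the product as 4·ln(x) / x^(-1/7) and apply L'Hôpital, or use the standard hierarchy x^(-1/7) ≫ |ln x| as x → 0⁺.
The indeterminate product → 0, so the limit = -3.

Final answer: -3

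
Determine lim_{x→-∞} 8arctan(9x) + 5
Evaluate the dominant behaviour as x → -∞; each term tends to a finite value or vanishes.
Limit = 5 - 4·π.

Final answer: 5 - 4·π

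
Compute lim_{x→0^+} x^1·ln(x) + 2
The product is a 0·∞ indeterminate form at x → 0⁺.
Rewrite the product as ln(x) / x^(-1) and apply L'Hôpital, or use the standard hierarchy x^(-1) ≫ |ln x| as x → 0⁺.
The indeterminate product → 0, so the limit = 2.

Final answer: 2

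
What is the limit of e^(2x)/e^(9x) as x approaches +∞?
This is an ∞/∞ indeterminate form as x → +∞.
Rewrite e^(2x)/e^(9x) = e^((2−9)x) = e^(-7x); the exponent coefficient is -7 < 0 so e^(-7x) → 0.
Limit = 0.

Final answer: 0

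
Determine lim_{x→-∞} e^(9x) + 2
Evaluate the dominant behaviour as x → -∞; each term tends to a finite value or vanishes.
Limit = 2.

Final answer: 2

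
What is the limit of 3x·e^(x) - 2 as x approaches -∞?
The product is a 0·∞ indeterminate form at x → -∞.
Rewrite the product as 3x / e^(-x) (an ∞/∞ form) and apply L'Hôpital, or use the standard hierarchy e^(|x|) ≫ |x| as x → -∞.
The indeterminate product → 0, so the limit = -2.

Final answer: -2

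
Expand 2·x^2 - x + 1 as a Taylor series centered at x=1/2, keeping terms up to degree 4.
1 + (x - 1/2) + 2·(x - 1/2)^2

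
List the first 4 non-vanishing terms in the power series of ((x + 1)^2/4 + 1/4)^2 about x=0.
x^3/4 + x^2/2 + x/2 + 1/4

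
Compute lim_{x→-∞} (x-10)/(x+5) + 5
Evaluate the dominant behaviour as x → -∞; each term tends to a finite value or vanishes.
Limit = 6.

Final answer: 6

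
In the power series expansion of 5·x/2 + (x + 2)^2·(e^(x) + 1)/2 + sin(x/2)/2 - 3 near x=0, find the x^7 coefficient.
Expand to order 7: 5·x/2 + (x + 2)^2·(e^(x) + 1)/2 + sin(x/2)/2 - 3 = 451·x^7/61440 + 29·x^6/720 + 1409·x^5/7680 + 2·x^4/3 + 175·x^3/96 + 4·x^2 + 35·x/4 + 1 + O(x^8).
The coefficient of x^7 is 451/61440.

Final answer: 451/61440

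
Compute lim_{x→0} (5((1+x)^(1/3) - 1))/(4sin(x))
Both numerator and denominator → 0 as x → 0; this is a 0/0 indeterminate form.
Expand each to leading order near x = 0: numerator ~ 5·x/3, denominator ~ 4·x.
The limit of the ratio is 5/12.

Final answer: 5/12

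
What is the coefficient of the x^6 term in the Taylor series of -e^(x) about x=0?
Expand to order 6: -e^(x) = -x^6/720 - x^5/120 - x^4/24 - x^3/6 - x^2/2 - x - 1 + O(x^7).
The coefficient of x^6 is -1/720.

Final answer: -1/720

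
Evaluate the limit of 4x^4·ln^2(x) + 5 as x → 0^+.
The product is a 0·∞ indeterminate form at x → 0⁺.
Rewrite the product as 4·ln^2(x) / x^(-4) and apply L'Hôpital, or use the standard hierarchy x^(-4) ≫ |ln x|^2 as x → 0⁺.
The indeterminate product → 0, so the limit = 5.

Final answer: 5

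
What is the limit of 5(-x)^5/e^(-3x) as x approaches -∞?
This is an ∞/∞ indeterminate form as x → -∞.
Compare growth rates of the dominant terms (exponentials ≫ polynomials ≫ logarithms), or apply L'Hôpital's rule; the quotient → 0.
Limit = 0.

Final answer: 0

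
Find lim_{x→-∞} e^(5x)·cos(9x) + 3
Evaluate the dominant behaviour as x → -∞; each term tends to a finite value or vanishes.
Limit = 3.

Final answer: 3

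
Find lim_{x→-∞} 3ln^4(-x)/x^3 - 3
The quotient is an ∞/∞ indeterminate form as x → -∞.
Compare growth rates of the dominant terms (exponentials ≫ polynomials ≫ logarithms), or apply L'Hôpital's rule; the quotient → 0.
Adding the constant: 0 - 3 = -3. Limit = -3.

Final answer: -3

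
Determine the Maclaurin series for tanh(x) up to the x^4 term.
-x^3/3 + x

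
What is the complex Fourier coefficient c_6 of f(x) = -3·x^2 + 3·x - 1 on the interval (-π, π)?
Compute the real Fourier coefficients first: a_6 = -1/3, b_6 = -1.
Then c_6 = (a_6 − i·b_6)/2 = -1/6 + i/2.

Final answer: -1/6 + i/2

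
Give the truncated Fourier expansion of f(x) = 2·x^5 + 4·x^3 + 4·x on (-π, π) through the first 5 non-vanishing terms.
(-72·π^2 + 4·π^4 + 440)·sin(x) + (-2·π^4 - 13 + 6·π^2)·sin(2·x) + (-8·π^2/27 + 232/81 + 4·π^4/3)·sin(3·x) + (-π^4 - 3·π^2/4 - 55/32)·sin(4·x) + (856/625 + 24·π^2/25 + 4·π^4/5)·sin(5·x)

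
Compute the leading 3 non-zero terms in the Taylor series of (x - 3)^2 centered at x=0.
x^2 - 6·x + 9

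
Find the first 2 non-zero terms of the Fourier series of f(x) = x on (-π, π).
2·sin(x) - sin(2·x)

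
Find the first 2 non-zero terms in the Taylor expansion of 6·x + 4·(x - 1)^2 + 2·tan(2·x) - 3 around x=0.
2·x + 1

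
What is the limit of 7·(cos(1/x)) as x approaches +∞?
Evaluate the dominant behaviour as x → +∞; each term tends to a finite value or vanishes.
Limit = 7.

Final answer: 7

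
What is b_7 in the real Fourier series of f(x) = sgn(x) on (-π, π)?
b_7 = (1/π) ∫_{-π}^{π} f(x)·sin(7x) dx.
Evaluate the integral (use parity and integration by parts as needed): b_7 = 4/(7·π).

Final answer: 4/(7·π)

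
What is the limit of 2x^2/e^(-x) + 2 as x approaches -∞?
The quotient is an ∞/∞ indeterminate form as x → -∞.
Compare growth rates of the dominant terms (exponentials ≫ polynomials ≫ logarithms), or apply L'Hôpital's rule; the quotient → 0.
Adding the constant: 0 + 2 = 2. Limit = 2.

Final answer: 2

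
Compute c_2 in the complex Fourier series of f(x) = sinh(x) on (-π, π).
Compute the real Fourier coefficients first: a_2 = 0, b_2 = -4·sinh(π)/(5·π).
Then c_2 = (a_2 − i·b_2)/2 = 2·i·sinh(π)/(5·π).

Final answer: 2·i·sinh(π)/(5·π)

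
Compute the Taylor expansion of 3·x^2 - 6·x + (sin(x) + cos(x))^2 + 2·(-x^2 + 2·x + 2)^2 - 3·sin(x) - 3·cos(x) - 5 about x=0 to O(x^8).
-25·x^7/1008 + x^6/240 + 29·x^5/120 + 15·x^4/8 - 53·x^3/6 + 9·x^2/2 + 9·x + 1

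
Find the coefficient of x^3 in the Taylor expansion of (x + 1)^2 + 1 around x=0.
Expand to order 3: (x + 1)^2 + 1 = x^2 + 2·x + 2 + O(x^4).
The coefficient of x^3 is 0.

Final answer: 0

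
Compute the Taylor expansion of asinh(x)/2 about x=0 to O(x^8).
-5·x^7/224 + 3·x^5/80 - x^3/12 + x/2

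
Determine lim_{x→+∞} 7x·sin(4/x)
As x → +∞: let u = 4/x → 0⁺; then 7·x·sin(4/x) = 7·4·sin(u)/u → 7·4·1 = 28.
Limit = 28.

Final answer: 28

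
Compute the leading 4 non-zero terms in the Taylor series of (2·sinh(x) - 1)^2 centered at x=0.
-2·x^3/3 + 4·x^2 - 4·x + 1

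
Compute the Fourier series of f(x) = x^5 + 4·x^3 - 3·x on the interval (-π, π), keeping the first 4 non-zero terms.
(-32·π^2 + 186 + 2·π^4)·sin(x) + (-π^4 + 3/2 + π^2)·sin(2·x) + (-226/81 + 32·π^2/27 + 2·π^4/3)·sin(3·x) + (-π^4/2 - 11·π^2/8 + 129/64)·sin(4·x)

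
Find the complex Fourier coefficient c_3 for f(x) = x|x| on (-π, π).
Compute the real Fourier coefficients first: a_3 = 0, b_3 = (-8 + 18·π^2)/(27·π).
Then c_3 = (a_3 − i·b_3)/2 = -i·π/3 + 4·i/(27·π).

Final answer: -i·π/3 + 4·i/(27·π)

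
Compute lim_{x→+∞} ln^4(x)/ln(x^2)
This is an ∞/∞ indeterminate form as x → +∞.
Write ln(x^2) = 2·ln(x), reducing the quotient to ln^3(x)/2 → ∞.
Limit = ∞.

Final answer: ∞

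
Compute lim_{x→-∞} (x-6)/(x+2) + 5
Evaluate the dominant behaviour as x → -∞; each term tends to a finite value or vanishes.
Limit = 6.

Final answer: 6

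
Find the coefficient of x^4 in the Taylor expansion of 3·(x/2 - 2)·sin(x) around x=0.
Expand to order 4: 3·(x/2 - 2)·sin(x) = -x^4/4 + x^3 + 3·x^2/2 - 6·x + O(x^5).
The coefficient of x^4 is -1/4.

Final answer: -1/4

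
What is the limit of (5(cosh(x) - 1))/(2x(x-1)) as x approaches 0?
Both numerator and denominator → 0 as x → 0; this is a 0/0 indeterminate form.
Expand each to leading order near x = 0: numerator ~ 5·x^2/2, denominator ~ -2·x.
The limit of the ratio is 0.

Final answer: 0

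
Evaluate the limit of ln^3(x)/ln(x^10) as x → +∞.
This is an ∞/∞ indeterminate form as x → +∞.
Write ln(x^10) = 10·ln(x), reducing the quotient to ln^2(x)/10 → ∞.
Limit = ∞.

Final answer: ∞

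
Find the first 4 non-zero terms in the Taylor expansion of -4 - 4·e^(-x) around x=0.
2·x^3/3 - 2·x^2 + 4·x - 8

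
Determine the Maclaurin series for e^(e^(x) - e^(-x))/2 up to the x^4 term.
2·x^4/3 + 5·x^3/6 + x^2 + x + 1/2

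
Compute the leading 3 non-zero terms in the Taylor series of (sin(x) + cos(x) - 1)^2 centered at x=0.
-x^4/12 - x^3 + x^2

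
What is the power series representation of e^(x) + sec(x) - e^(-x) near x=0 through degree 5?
x^5/60 + 5·x^4/24 + x^3/3 + x^2/2 + 2·x + 1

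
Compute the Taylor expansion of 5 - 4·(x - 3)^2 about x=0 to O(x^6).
-4·x^2 + 24·x - 31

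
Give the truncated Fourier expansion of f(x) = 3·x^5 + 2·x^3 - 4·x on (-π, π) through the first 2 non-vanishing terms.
(-116·π^2 + 6·π^4 + 688)·sin(x) + (-3·π^4 - 31/2 + 13·π^2)·sin(2·x)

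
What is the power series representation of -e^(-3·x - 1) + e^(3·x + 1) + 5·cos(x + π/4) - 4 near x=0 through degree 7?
x^7·(√(2)/2016 + 243·e^(-1)/560 + 243·e/560) + x^6·(-81·e^(-1)/80 - √(2)/288 + 81·e/80) + x^5·(-√(2)/48 + 81·e^(-1)/40 + 81·e/40) + x^4·(-27·e^(-1)/8 + 5·√(2)/48 + 27·e/8) + x^3·(5·√(2)/12 + 9·e^(-1)/2 + 9·e/2) + x^2·(-5·√(2)/4 - 9·e^(-1)/2 + 9·e/2) + x·(-5·√(2)/2 + 3·e^(-1) + 3·e) - 4 - e^(-1) + e + 5·√(2)/2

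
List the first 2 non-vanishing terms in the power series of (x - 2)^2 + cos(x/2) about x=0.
5 - 4·x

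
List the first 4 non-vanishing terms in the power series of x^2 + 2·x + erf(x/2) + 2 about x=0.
-x^3/(12·√(π)) + x^2 + x·(1/√(π) + 2) + 2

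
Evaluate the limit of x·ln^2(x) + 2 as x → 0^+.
The product is a 0·∞ indeterminate form at x → 0⁺.
Rewrite the product as ln^2(x) / x^(-1) and apply L'Hôpital, or use the standard hierarchy x^(-1) ≫ |ln x|^2 as x → 0⁺.
The indeterminate product → 0, so the limit = 2.

Final answer: 2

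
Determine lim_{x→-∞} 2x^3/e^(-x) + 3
The quotient is an ∞/∞ indeterminate form as x → -∞.
Compare growth rates of the dominant terms (exponentials ≫ polynomials ≫ logarithms), or apply L'Hôpital's rule; the quotient → 0.
Adding the constant: 0 + 3 = 3. Limit = 3.

Final answer: 3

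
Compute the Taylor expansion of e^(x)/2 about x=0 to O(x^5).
x^4/48 + x^3/12 + x^2/4 + x/2 + 1/2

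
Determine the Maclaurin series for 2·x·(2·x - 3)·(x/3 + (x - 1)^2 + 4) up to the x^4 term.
4·x^4 - 38·x^3/3 + 30·x^2 - 30·x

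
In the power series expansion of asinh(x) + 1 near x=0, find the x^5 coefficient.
Expand to order 5: asinh(x) + 1 = 3·x^5/40 - x^3/6 + x + 1 + O(x^6).
The coefficient of x^5 is 3/40.

Final answer: 3/40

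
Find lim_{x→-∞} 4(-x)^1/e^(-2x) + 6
The quotient is an ∞/∞ indeterminate form as x → -∞.
Compare growth rates of the dominant terms (exponentials ≫ polynomials ≫ logarithms), or apply L'Hôpital's rule; the quotient → 0.
Adding the constant: 0 + 6 = 6. Limit = 6.

Final answer: 6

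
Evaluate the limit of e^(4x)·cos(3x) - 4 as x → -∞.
Evaluate the dominant behaviour as x → -∞; each term tends to a finite value or vanishes.
Limit = -4.

Final answer: -4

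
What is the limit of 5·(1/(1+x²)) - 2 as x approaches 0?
Direct substitution at x = 0 gives 3.

Final answer: 3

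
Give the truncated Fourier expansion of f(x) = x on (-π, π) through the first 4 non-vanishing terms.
2·sin(x) - sin(2·x) + 2·sin(3·x)/3 - sin(4·x)/2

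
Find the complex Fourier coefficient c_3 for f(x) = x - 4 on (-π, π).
Compute the real Fourier coefficients first: a_3 = 0, b_3 = 2/3.
Then c_3 = (a_3 − i·b_3)/2 = -i/3.

Final answer: -i/3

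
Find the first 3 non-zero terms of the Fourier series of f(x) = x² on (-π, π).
-4·cos(x) + cos(2·x) + π^2/3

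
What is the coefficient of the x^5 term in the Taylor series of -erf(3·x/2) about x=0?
Expand to order 5: -erf(3·x/2) = -243·x^5/(160·√(π)) + 9·x^3/(4·√(π)) - 3·x/√(π) + O(x^6).
The coefficient of x^5 is -243/(160·√(π)).

Final answer: -243/(160·√(π))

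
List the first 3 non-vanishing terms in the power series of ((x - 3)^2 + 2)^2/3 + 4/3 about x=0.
58·x^2/3 - 44·x + 125/3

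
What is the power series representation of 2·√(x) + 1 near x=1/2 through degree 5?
1 + √(2) + √(2)·(x - 1/2) - √(2)·(x - 1/2)^2/2 + √(2)·(x - 1/2)^3/2 - 5·√(2)·(x - 1/2)^4/8 + 7·√(2)·(x - 1/2)^5/8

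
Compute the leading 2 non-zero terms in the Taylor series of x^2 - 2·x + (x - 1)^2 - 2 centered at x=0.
-4·x - 1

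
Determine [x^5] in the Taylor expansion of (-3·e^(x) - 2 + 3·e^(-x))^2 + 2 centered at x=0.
Expand to order 5: (-3·e^(x) - 2 + 3·e^(-x))^2 + 2 = x^5/5 + 12·x^4 + 4·x^3 + 36·x^2 + 24·x + 6 + O(x^6).
The coefficient of x^5 is 1/5.

Final answer: 1/5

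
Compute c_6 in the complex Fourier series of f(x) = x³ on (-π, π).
Compute the real Fourier coefficients first: a_6 = 0, b_6 = 1/18 - π^2/3.
Then c_6 = (a_6 − i·b_6)/2 = -i/36 + i·π^2/6.

Final answer: -i/36 + i·π^2/6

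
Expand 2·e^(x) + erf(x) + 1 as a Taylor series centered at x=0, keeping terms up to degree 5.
x^5·(1/60 + 1/(5·√(π))) + x^4/12 + x^3·(1/3 - 2/(3·√(π))) + x^2 + x·(2/√(π) + 2) + 3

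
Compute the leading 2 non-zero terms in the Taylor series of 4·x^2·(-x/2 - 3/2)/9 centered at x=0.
-2·x^3/9 - 2·x^2/3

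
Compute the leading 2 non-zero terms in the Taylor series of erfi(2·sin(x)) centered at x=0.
14·x^3/(3·√(π)) + 4·x/√(π)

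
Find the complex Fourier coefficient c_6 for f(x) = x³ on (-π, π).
Compute the real Fourier coefficients first: a_6 = 0, b_6 = 1/18 - π^2/3.
Then c_6 = (a_6 − i·b_6)/2 = -i/36 + i·π^2/6.

Final answer: -i/36 + i·π^2/6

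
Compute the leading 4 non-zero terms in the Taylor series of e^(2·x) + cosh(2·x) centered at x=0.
4·x^3/3 + 4·x^2 + 2·x + 2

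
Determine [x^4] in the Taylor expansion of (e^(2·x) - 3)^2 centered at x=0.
Expand to order 4: (e^(2·x) - 3)^2 = 20·x^4/3 + 8·x^3/3 - 4·x^2 - 8·x + 4 + O(x^5).
The coefficient of x^4 is 20/3.

Final answer: 20/3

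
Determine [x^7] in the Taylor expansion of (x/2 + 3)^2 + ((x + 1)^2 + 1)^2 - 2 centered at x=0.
Expand to order 7: (x/2 + 3)^2 + ((x + 1)^2 + 1)^2 - 2 = x^4 + 4·x^3 + 33·x^2/4 + 11·x + 11 + O(x^8).
The coefficient of x^7 is 0.

Final answer: 0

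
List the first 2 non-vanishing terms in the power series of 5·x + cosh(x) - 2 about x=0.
5·x - 1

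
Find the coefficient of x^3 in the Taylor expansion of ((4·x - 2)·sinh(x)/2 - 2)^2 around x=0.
Expand to order 3: ((4·x - 2)·sinh(x)/2 - 2)^2 = -10·x^3/3 - 7·x^2 + 4·x + 4 + O(x^4).
The coefficient of x^3 is -10/3.

Final answer: -10/3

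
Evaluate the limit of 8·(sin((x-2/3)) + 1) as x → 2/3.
Direct substitution at x = 2/3 gives 8.

Final answer: 8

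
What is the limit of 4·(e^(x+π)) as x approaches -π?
Direct substitution at x = -π gives 4.

Final answer: 4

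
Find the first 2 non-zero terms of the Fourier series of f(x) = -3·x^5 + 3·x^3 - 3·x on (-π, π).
(-762 - 6·π^4 + 126·π^2)·sin(x) + (-18·π^2 + 30 + 3·π^4)·sin(2·x)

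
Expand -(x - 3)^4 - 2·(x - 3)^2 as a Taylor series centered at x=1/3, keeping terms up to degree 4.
-5248/81 + 2336·(x - 1/3)/27 - 134·(x - 1/3)^2/3 + 32·(x - 1/3)^3/3 - (x - 1/3)^4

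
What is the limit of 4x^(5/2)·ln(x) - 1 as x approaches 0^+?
The product is a 0·∞ indeterminate form at x → 0⁺.
Rewrite the product as 4·ln(x) / x^(-5/2) and apply L'Hôpital, or use the standard hierarchy x^(-5/2) ≫ |ln x| as x → 0⁺.
The indeterminate product → 0, so the limit = -1.

Final answer: -1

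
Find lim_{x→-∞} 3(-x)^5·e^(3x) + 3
The product is a 0·∞ indeterminate form at x → -∞.
Rewrite the product as 3(-x)^5 / e^(-3x) (an ∞/∞ form) and apply L'Hôpital, or use the standard hierarchy e^(3|x|) ≫ |(-x)^5| as x → -∞.
The indeterminate product → 0, so the limit = 3.

Final answer: 3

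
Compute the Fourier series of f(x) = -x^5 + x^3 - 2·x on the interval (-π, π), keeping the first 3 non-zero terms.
(-256 - 2·π^4 + 42·π^2)·sin(x) + (-6·π^2 + 11 + π^4)·sin(2·x) + (-2·π^4/3 - 224/81 + 58·π^2/27)·sin(3·x)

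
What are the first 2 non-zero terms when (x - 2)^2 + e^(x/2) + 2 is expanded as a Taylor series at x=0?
7 - 7·x/2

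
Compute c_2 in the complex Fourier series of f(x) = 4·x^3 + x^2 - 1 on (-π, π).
Compute the real Fourier coefficients first: a_2 = 1, b_2 = 6 - 4·π^2.
Then c_2 = (a_2 − i·b_2)/2 = 1/2 - 3·i + 2·i·π^2.

Final answer: 1/2 - 3·i + 2·i·π^2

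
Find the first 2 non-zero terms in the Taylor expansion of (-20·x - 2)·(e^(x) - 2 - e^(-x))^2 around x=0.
-64·x - 8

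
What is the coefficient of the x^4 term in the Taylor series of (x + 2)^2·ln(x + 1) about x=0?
Expand to order 4: (x + 2)^2·ln(x + 1) = -x^4/6 + x^3/3 + 2·x^2 + 4·x + O(x^5).
The coefficient of x^4 is -1/6.

Final answer: -1/6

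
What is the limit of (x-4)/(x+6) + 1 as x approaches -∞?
Evaluate the dominant behaviour as x → -∞; each term tends to a finite value or vanishes.
Limit = 2.

Final answer: 2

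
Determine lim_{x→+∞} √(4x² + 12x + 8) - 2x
As x → +∞: multiply by the conjugate to get (12x+8)/(√(4x²+12x+8)+2x); the denominator ~ 4x, so the limit is 12/4 = 3.
Limit = 3.

Final answer: 3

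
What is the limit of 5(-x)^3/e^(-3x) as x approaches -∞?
This is an ∞/∞ indeterminate form as x → -∞.
Compare growth rates of the dominant terms (exponentials ≫ polynomials ≫ logarithms), or apply L'Hôpital's rule; the quotient → 0.
Limit = 0.

Final answer: 0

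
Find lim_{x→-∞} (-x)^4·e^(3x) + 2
The product is a 0·∞ indeterminate form at x → -∞.
Rewrite the product as (-x)^4 / e^(-3x) (an ∞/∞ form) and apply L'Hôpital, or use the standard hierarchy e^(3|x|) ≫ |(-x)^4| as x → -∞.
The indeterminate product → 0, so the limit = 2.

Final answer: 2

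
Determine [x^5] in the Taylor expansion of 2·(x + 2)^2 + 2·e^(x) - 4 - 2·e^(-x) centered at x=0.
Expand to order 5: 2·(x + 2)^2 + 2·e^(x) - 4 - 2·e^(-x) = x^5/30 + 2·x^3/3 + 2·x^2 + 12·x + 4 + O(x^6).
The coefficient of x^5 is 1/30.

Final answer: 1/30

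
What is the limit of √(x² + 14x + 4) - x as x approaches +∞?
This is an ∞ − ∞ indeterminate form.
Multiply and divide by the conjugate √(x²+14x + 4) + x; the x² terms cancel, leaving (14x + 4)/(√(x²+14x + 4)+x) → 14/2 = 7.
Limit = 7.

Final answer: 7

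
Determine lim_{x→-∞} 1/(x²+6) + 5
Evaluate the dominant behaviour as x → -∞; each term tends to a finite value or vanishes.
Limit = 5.

Final answer: 5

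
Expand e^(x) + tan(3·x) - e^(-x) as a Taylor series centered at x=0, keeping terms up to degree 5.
389·x^5/12 + 28·x^3/3 + 5·x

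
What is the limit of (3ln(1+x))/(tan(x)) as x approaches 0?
Both numerator and denominator → 0 as x → 0; this is a 0/0 indeterminate form.
Expand each to leading order near x = 0: numerator ~ 3·x, denominator ~ x.
The limit of the ratio is 3.

Final answer: 3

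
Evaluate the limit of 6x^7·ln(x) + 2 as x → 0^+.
The product is a 0·∞ indeterminate form at x → 0⁺.
Rewrite the product as 6·ln(x) / x^(-7) and apply L'Hôpital, or use the standard hierarchy x^(-7) ≫ |ln x| as x → 0⁺.
The indeterminate product → 0, so the limit = 2.

Final answer: 2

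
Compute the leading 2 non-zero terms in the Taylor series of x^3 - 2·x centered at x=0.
x^3 - 2·x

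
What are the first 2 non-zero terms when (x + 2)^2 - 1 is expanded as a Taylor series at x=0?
4·x + 3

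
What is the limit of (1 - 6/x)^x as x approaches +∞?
As x → +∞: this is the defining limit (1 - 6/x)^x → e^(-6).
Limit = e^(-6).

Final answer: e^(-6)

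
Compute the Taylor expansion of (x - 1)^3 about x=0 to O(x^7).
x^3 - 3·x^2 + 3·x - 1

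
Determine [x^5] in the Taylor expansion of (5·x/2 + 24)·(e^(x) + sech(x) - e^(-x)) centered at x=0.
Expand to order 5: (5·x/2 + 24)·(e^(x) + sech(x) - e^(-x)) = 221·x^5/240 + 35·x^4/6 + 27·x^3/4 - 7·x^2 + 101·x/2 + 24 + O(x^6).
The coefficient of x^5 is 221/240.

Final answer: 221/240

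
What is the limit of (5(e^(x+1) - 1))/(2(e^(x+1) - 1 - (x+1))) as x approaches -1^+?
Both numerator and denominator → 0 as x → -1^+; this is a 0/0 indeterminate form.
Expand each to leading order near x = -1: numerator ~ 5·(x + 1), denominator ~ (x + 1)^2.
The limit of the ratio is ∞.

Final answer: ∞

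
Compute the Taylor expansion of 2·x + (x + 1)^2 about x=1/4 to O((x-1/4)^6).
33/16 + 9·(x - 1/4)/2 + (x - 1/4)^2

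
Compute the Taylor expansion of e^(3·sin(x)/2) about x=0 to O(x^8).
347·x^7/30720 - 383·x^6/5120 - 263·x^5/1280 - 21·x^4/128 + 5·x^3/16 + 9·x^2/8 + 3·x/2 + 1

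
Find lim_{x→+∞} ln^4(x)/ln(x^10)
This is an ∞/∞ indeterminate form as x → +∞.
Write ln(x^10) = 10·ln(x), reducing the quotient to ln^3(x)/10 → ∞.
Limit = ∞.

Final answer: ∞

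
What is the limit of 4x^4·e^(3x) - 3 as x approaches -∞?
The product is a 0·∞ indeterminate form at x → -∞.
Rewrite the product as 4x^4 / e^(-3x) (an ∞/∞ form) and apply L'Hôpital, or use the standard hierarchy e^(3|x|) ≫ |x^4| as x → -∞.
The indeterminate product → 0, so the limit = -3.

Final answer: -3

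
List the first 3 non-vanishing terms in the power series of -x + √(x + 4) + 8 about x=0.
-x^2/64 - 3·x/4 + 10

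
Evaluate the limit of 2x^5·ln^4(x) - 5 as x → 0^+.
The product is a 0·∞ indeterminate form at x → 0⁺.
Rewrite the product as 2·ln^4(x) / x^(-5) and apply L'Hôpital, or use the standard hierarchy x^(-5) ≫ |ln x|^4 as x → 0⁺.
The indeterminate product → 0, so the limit = -5.

Final answer: -5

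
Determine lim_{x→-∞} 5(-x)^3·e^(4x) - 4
The product is a 0·∞ indeterminate form at x → -∞.
Rewrite the product as 5(-x)^3 / e^(-4x) (an ∞/∞ form) and apply L'Hôpital, or use the standard hierarchy e^(4|x|) ≫ |(-x)^3| as x → -∞.
The indeterminate product → 0, so the limit = -4.

Final answer: -4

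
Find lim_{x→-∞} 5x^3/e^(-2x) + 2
The quotient is an ∞/∞ indeterminate form as x → -∞.
Compare growth rates of the dominant terms (exponentials ≫ polynomials ≫ logarithms), or apply L'Hôpital's rule; the quotient → 0.
Adding the constant: 0 + 2 = 2. Limit = 2.

Final answer: 2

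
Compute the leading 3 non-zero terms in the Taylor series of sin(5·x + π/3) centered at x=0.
-25·√(3)·x^2/4 + 5·x/2 + √(3)/2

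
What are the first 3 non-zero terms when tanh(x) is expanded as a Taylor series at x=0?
2·x^5/15 - x^3/3 + x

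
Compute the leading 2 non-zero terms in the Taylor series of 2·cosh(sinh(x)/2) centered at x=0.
x^2/4 + 2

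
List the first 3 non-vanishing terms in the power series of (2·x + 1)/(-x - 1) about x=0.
x^2 - x - 1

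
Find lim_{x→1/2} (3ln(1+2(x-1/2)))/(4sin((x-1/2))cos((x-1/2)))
Both numerator and denominator → 0 as x → 1/2; this is a 0/0 indeterminate form.
Expand each to leading order near x = 1/2: numerator ~ 6·(x - 1/2), denominator ~ 4·(x - 1/2).
The limit of the ratio is 3/2.

Final answer: 3/2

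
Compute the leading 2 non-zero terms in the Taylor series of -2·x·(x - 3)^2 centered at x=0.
12·x^2 - 18·x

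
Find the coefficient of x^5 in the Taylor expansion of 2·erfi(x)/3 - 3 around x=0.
Expand to order 5: 2·erfi(x)/3 - 3 = 2·x^5/(15·√(π)) + 4·x^3/(9·√(π)) + 4·x/(3·√(π)) - 3 + O(x^6).
The coefficient of x^5 is 2/(15·√(π)).

Final answer: 2/(15·√(π))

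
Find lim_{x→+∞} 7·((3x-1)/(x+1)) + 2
Evaluate the dominant behaviour as x → +∞; each term tends to a finite value or vanishes.
Limit = 23.

Final answer: 23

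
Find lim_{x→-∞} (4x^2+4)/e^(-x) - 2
The quotient is an ∞/∞ indeterminate form as x → -∞.
Compare growth rates of the dominant terms (exponentials ≫ polynomials ≫ logarithms), or apply L'Hôpital's rule; the quotient → 0.
Adding the constant: 0 - 2 = -2. Limit = -2.

Final answer: -2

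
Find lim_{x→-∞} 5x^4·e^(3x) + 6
The product is a 0·∞ indeterminate form at x → -∞.
Rewrite the product as 5x^4 / e^(-3x) (an ∞/∞ form) and apply L'Hôpital, or use the standard hierarchy e^(3|x|) ≫ |x^4| as x → -∞.
The indeterminate product → 0, so the limit = 6.

Final answer: 6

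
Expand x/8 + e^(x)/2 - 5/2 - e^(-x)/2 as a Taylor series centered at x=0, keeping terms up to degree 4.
x^3/6 + 9·x/8 - 5/2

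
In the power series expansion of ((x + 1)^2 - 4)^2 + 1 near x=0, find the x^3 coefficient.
Expand to order 3: ((x + 1)^2 - 4)^2 + 1 = 4·x^3 - 2·x^2 - 12·x + 10 + O(x^4).
The coefficient of x^3 is 4.

Final answer: 4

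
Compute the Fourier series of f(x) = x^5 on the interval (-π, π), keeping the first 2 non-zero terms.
(-40·π^2 + 2·π^4 + 240)·sin(x) + (-π^4 - 15/2 + 5·π^2)·sin(2·x)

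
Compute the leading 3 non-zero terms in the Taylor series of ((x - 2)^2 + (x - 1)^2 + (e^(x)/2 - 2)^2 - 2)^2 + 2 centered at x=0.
72·x^2 - 315·x/4 + 473/16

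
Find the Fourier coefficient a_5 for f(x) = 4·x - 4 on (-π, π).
a_5 = (1/π) ∫_{-π}^{π} f(x)·cos(5x) dx.
Evaluate the integral (use parity and integration by parts as needed): a_5 = 0.

Final answer: 0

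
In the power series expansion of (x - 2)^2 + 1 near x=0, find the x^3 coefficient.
Expand to order 3: (x - 2)^2 + 1 = x^2 - 4·x + 5 + O(x^4).
The coefficient of x^3 is 0.

Final answer: 0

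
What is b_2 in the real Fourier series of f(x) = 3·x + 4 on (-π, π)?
b_2 = (1/π) ∫_{-π}^{π} f(x)·sin(2x) dx.
Evaluate the integral (use parity and integration by parts as needed): b_2 = -3.

Final answer: -3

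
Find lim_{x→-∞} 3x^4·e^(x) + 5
The product is a 0·∞ indeterminate form at x → -∞.
Rewrite the product as 3x^4 / e^(-x) (an ∞/∞ form) and apply L'Hôpital, or use the standard hierarchy e^(|x|) ≫ |x^4| as x → -∞.
The indeterminate product → 0, so the limit = 5.

Final answer: 5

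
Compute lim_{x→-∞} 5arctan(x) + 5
Evaluate the dominant behaviour as x → -∞; each term tends to a finite value or vanishes.
Limit = 5 - 5·π/2.

Final answer: 5 - 5·π/2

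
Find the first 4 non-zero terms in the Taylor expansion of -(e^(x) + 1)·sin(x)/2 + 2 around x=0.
-x^3/12 - x^2/2 - x + 2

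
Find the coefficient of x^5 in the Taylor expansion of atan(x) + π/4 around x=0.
Expand to order 5: atan(x) + π/4 = x^5/5 - x^3/3 + x + π/4 + O(x^6).
The coefficient of x^5 is 1/5.

Final answer: 1/5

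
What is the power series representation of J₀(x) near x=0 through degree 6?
-x^6/2304 + x^4/64 - x^2/4 + 1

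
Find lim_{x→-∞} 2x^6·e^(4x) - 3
The product is a 0·∞ indeterminate form at x → -∞.
Rewrite the product as 2x^6 / e^(-4x) (an ∞/∞ form) and apply L'Hôpital, or use the standard hierarchy e^(4|x|) ≫ |x^6| as x → -∞.
The indeterminate product → 0, so the limit = -3.

Final answer: -3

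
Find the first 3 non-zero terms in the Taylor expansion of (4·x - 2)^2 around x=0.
16·x^2 - 16·x + 4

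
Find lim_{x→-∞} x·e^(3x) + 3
The product is a 0·∞ indeterminate form at x → -∞.
Rewrite the product as x / e^(-3x) (an ∞/∞ form) and apply L'Hôpital, or use the standard hierarchy e^(3|x|) ≫ |x| as x → -∞.
The indeterminate product → 0, so the limit = 3.

Final answer: 3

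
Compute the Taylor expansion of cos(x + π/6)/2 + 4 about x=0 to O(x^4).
x^3/24 - √(3)·x^2/8 - x/4 + √(3)/4 + 4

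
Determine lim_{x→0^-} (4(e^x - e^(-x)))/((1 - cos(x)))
Both numerator and denominator → 0 as x → 0^-; this is a 0/0 indeterminate form.
Expand each to leading order near x = 0: numerator ~ 8·x, denominator ~ x^2/2.
The limit of the ratio is -∞.

Final answer: -∞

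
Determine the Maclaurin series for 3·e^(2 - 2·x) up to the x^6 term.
4·x^6·e^(2)/15 - 4·x^5·e^(2)/5 + 2·x^4·e^(2) - 4·x^3·e^(2) + 6·x^2·e^(2) - 6·x·e^(2) + 3·e^(2)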